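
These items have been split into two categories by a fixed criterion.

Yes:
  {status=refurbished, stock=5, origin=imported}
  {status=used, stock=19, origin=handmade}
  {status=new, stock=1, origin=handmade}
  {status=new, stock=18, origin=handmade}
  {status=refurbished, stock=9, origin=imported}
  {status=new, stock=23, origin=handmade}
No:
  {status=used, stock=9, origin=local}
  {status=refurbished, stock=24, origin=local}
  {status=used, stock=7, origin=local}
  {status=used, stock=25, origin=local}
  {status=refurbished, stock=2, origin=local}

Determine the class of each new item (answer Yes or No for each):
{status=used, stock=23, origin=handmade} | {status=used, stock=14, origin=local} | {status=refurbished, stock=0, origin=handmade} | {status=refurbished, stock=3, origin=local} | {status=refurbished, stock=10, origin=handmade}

Yes, No, Yes, No, Yes

The classifier is using: origin is not local.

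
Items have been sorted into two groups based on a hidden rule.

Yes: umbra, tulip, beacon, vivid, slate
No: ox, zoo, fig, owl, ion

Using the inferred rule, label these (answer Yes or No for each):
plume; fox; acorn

Yes, No, Yes

The pattern is that an item is 'Yes' exactly when: length ≥ 5.
plume: length 5 — matches, so Yes. fox: length 3 — fails the rule, so No. acorn: length 5 — matches, so Yes.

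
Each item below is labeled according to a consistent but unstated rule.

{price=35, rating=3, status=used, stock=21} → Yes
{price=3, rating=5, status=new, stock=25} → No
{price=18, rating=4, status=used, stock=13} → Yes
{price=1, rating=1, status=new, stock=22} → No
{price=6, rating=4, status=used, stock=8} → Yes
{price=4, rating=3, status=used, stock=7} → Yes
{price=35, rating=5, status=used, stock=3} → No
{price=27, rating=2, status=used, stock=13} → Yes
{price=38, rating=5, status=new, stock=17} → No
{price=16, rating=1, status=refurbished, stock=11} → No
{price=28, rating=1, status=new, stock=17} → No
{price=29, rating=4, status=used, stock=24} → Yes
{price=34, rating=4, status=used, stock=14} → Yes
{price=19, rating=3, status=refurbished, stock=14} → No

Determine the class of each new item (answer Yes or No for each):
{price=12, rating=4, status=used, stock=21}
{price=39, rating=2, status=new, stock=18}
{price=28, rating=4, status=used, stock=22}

Yes, No, Yes

'Yes' ⟺ status is used AND stock ≥ 7.
{price=12, rating=4, status=used, stock=21} — status is used, stock = 21, hence Yes. {price=39, rating=2, status=new, stock=18} — status is new, stock = 18, hence No. {price=28, rating=4, status=used, stock=22} — status is used, stock = 22, hence Yes.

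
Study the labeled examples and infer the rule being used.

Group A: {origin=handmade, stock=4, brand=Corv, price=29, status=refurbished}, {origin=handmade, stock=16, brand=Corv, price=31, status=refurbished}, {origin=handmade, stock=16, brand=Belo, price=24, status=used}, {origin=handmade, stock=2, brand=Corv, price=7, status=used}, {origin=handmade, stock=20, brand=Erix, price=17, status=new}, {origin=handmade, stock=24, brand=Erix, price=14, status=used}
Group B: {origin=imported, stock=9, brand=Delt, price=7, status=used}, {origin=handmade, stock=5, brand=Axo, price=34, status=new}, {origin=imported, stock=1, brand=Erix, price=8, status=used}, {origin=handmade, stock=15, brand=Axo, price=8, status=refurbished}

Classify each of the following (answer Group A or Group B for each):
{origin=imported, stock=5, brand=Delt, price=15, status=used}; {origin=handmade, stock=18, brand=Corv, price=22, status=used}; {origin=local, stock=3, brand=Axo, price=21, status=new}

Group B, Group A, Group B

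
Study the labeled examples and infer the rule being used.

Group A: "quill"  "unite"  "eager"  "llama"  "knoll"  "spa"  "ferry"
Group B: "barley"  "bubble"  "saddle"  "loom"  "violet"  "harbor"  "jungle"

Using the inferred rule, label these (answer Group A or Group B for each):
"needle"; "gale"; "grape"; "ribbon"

Group B, Group B, Group A, Group B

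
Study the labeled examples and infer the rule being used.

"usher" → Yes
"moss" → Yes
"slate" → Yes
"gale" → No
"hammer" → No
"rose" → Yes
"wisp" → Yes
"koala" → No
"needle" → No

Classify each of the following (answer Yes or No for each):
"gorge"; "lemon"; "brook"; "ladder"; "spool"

No, No, No, No, Yes

The common property of the 'Yes' items is: contains 's'. No 'No' item has it.
"gorge": no 's', does not satisfy this → No. "lemon": no 's', does not satisfy this → No. "brook": no 's', does not satisfy this → No. "ladder": no 's', does not satisfy this → No. "spool": has 's', matches → Yes.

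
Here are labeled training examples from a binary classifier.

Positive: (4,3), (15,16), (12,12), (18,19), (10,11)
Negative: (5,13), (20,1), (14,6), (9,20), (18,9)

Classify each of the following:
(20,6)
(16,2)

Rule: |first − second| ≤ 1. This holds for each 'Positive' example and fails for each 'Negative' one.
Negative: (20,6), since |20−6| = 14. Negative: (16,2), since |16−2| = 14.

Negative, Negative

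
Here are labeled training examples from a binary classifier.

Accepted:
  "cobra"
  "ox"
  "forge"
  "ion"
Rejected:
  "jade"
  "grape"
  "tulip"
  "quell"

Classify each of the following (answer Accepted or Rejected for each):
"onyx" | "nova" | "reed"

Accepted, Accepted, Rejected

Every 'Accepted' example satisfies: contains 'o'. None of the 'Rejected' examples do.
Accepted: "onyx", since has 'o'.
Accepted: "nova", since has 'o'.
Rejected: "reed", since no 'o'.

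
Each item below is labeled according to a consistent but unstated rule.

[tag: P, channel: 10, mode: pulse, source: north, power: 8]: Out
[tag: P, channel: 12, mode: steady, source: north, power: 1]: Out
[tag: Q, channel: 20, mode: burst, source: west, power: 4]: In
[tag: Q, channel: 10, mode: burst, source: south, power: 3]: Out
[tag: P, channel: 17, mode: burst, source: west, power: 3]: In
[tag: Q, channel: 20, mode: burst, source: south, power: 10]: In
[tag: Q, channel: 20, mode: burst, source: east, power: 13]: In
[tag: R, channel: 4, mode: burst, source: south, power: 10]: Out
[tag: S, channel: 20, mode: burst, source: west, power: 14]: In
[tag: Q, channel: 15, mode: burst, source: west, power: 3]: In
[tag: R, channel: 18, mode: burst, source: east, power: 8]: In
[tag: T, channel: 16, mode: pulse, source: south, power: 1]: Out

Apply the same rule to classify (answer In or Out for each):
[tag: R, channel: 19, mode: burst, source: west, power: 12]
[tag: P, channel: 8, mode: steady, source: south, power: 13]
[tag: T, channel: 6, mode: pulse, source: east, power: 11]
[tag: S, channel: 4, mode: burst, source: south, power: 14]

In, Out, Out, Out

Every 'In' example satisfies: mode is burst AND channel ≥ 12. None of the 'Out' examples do.
[tag: R, channel: 19, mode: burst, source: west, power: 12]: mode is burst, channel = 19 — satisfies this, so In. [tag: P, channel: 8, mode: steady, source: south, power: 13]: mode is steady, channel = 8 — does not fit, so Out. [tag: T, channel: 6, mode: pulse, source: east, power: 11]: mode is pulse, channel = 6 — does not fit, so Out. [tag: S, channel: 4, mode: burst, source: south, power: 14]: mode is burst, channel = 4 — does not fit, so Out.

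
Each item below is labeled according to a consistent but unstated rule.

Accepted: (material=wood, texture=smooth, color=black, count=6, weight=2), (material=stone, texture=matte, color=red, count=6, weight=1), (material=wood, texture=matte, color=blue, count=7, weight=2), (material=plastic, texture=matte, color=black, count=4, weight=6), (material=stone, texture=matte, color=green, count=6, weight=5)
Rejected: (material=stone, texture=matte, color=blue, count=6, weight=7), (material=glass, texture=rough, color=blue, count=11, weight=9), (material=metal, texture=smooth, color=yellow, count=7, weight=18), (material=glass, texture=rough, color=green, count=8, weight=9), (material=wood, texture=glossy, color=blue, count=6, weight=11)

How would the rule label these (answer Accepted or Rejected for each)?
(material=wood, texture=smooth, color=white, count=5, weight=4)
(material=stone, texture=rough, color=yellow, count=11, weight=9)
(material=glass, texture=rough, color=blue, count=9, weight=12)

Accepted, Rejected, Rejected

The pattern is that an item is 'Accepted' exactly when: weight ≤ 6.
(material=wood, texture=smooth, color=white, count=5, weight=4): weight = 4, qualifies → Accepted.
(material=stone, texture=rough, color=yellow, count=11, weight=9): weight = 9, fails this test → Rejected.
(material=glass, texture=rough, color=blue, count=9, weight=12): weight = 12, fails this test → Rejected.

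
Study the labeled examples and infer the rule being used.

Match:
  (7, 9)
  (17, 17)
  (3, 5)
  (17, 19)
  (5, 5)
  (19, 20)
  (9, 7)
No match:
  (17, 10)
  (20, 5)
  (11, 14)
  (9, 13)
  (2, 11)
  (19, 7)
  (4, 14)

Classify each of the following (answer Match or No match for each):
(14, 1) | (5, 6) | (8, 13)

No match, Match, No match

The simplest hypothesis consistent with all the labels is: |first − second| ≤ 2.
(14, 1) — |14−1| = 13, hence No match. (5, 6) — |5−6| = 1, hence Match. (8, 13) — |8−13| = 5, hence No match.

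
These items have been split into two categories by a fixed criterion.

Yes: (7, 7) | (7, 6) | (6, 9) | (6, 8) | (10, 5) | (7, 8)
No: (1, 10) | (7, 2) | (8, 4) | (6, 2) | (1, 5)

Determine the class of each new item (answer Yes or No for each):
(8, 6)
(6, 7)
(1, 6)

One predicate separates the groups cleanly: sum ≥ 13.

Yes, Yes, No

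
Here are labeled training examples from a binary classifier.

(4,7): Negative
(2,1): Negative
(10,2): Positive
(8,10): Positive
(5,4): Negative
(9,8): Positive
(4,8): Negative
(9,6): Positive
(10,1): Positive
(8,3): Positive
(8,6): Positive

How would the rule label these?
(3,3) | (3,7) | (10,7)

Every 'Positive' example satisfies: first ≥ 6. None of the 'Negative' examples do.
(3,3) — first 3, hence Negative. (3,7) — first 3, hence Negative. (10,7) — first 10, hence Positive.

Negative, Negative, Positive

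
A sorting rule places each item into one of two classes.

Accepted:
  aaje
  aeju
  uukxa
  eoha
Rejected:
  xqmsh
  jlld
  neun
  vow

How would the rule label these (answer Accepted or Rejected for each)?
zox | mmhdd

The pattern is that an item is 'Accepted' exactly when: contains 'a'.
zox — no 'a', hence Rejected. mmhdd — no 'a', hence Rejected.

Rejected, Rejected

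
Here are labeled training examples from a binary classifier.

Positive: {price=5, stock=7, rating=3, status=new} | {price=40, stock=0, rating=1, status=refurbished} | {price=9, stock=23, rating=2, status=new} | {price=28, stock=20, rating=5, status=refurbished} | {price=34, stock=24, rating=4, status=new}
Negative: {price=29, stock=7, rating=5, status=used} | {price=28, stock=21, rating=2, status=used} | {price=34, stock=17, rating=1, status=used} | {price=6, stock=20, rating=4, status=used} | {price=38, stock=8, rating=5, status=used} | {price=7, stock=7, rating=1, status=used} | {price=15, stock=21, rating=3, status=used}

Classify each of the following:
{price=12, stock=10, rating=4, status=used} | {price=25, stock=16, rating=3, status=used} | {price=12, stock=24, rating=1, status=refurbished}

Negative, Negative, Positive

A rule that fits every label: status is not used — true of each 'Positive' example, false of each 'Negative' one.
{price=12, stock=10, rating=4, status=used}: Negative (status is used).
{price=25, stock=16, rating=3, status=used}: Negative (status is used).
{price=12, stock=24, rating=1, status=refurbished}: Positive (status is refurbished).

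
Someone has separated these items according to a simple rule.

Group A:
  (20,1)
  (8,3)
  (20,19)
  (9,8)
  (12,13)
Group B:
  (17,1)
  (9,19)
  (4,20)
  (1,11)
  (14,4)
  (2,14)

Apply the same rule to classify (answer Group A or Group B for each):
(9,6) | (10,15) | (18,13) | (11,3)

Group A, Group A, Group A, Group B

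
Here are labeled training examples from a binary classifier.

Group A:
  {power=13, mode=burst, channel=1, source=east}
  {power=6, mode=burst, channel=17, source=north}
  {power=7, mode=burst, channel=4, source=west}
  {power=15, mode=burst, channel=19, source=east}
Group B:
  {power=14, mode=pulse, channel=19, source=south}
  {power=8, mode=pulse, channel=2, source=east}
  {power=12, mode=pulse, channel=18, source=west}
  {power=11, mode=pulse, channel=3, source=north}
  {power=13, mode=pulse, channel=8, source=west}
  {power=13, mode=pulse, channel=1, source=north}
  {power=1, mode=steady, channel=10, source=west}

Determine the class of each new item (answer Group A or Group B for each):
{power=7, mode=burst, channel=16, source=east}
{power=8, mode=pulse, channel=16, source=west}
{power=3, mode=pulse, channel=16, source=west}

Every 'Group A' example satisfies: mode is burst. None of the 'Group B' examples do.
{power=7, mode=burst, channel=16, source=east} — mode is burst, hence Group A. {power=8, mode=pulse, channel=16, source=west} — mode is pulse, hence Group B. {power=3, mode=pulse, channel=16, source=west} — mode is pulse, hence Group B.

Group A, Group B, Group B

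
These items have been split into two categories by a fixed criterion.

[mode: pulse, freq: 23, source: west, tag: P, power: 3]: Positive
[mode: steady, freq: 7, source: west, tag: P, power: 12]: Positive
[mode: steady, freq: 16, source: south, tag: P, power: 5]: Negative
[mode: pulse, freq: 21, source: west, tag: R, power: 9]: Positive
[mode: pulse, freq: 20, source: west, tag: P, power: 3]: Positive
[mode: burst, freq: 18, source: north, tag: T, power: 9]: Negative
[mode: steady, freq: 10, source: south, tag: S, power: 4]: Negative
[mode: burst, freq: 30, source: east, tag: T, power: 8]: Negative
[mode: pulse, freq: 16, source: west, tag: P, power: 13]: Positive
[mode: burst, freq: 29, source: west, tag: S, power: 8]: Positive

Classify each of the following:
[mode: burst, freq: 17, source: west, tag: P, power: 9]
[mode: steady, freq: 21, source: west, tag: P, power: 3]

Positive, Positive

Comparing the two groups points to one rule — source is west.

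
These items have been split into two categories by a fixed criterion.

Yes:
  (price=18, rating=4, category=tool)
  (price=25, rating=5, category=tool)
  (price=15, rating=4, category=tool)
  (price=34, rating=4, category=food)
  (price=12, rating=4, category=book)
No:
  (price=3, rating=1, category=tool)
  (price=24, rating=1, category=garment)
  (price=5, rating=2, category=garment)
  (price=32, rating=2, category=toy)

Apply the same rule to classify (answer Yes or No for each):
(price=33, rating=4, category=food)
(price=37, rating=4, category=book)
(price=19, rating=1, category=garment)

A rule that fits every label: rating ≥ 4 — true of each 'Yes' example, false of each 'No' one.
Yes: (price=33, rating=4, category=food), since rating = 4. Yes: (price=37, rating=4, category=book), since rating = 4. No: (price=19, rating=1, category=garment), since rating = 1.

Yes, Yes, No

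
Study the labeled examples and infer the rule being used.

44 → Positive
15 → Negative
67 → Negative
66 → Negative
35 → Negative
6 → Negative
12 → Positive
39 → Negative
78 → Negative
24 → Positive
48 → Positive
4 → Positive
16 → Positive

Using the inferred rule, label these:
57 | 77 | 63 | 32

Negative, Negative, Negative, Positive

One predicate separates the groups cleanly: multiple of 4.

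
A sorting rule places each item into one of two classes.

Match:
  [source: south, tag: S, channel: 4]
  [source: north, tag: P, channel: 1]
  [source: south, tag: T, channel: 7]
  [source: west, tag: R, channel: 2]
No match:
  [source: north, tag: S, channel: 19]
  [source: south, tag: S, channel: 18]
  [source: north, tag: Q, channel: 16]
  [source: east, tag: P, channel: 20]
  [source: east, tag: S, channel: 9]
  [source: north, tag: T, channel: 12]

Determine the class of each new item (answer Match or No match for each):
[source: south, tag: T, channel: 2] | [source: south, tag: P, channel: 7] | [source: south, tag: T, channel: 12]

Match, Match, No match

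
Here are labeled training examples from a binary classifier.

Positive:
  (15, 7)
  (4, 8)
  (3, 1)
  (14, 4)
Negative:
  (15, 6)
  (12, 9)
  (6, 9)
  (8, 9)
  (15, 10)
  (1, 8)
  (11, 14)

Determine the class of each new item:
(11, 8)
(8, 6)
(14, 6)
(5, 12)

Negative, Positive, Positive, Negative

The common property of the 'Positive' items is: sum is even. No 'Negative' item has it.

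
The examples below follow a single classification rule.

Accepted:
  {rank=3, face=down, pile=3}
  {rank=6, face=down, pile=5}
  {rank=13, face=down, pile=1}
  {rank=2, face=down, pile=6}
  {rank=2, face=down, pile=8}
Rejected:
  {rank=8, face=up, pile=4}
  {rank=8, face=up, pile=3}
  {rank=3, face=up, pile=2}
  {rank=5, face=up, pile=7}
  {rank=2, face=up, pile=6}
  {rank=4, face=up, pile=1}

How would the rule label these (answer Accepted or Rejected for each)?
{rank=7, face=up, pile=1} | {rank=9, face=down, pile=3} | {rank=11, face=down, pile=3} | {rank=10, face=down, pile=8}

Checking candidate rules against both groups, what survives is: face is down.
Rejected: {rank=7, face=up, pile=1}, since face is up. Accepted: {rank=9, face=down, pile=3}, since face is down. Accepted: {rank=11, face=down, pile=3}, since face is down. Accepted: {rank=10, face=down, pile=8}, since face is down.

Rejected, Accepted, Accepted, Accepted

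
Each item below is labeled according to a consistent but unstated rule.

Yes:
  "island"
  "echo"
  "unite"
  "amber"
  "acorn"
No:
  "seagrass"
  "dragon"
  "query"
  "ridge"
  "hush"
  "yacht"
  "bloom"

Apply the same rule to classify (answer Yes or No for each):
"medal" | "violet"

The classifier is using: starts with a vowel.
"medal": starts with 'm', does not satisfy this → No. "violet": starts with 'v', does not satisfy this → No.

No, No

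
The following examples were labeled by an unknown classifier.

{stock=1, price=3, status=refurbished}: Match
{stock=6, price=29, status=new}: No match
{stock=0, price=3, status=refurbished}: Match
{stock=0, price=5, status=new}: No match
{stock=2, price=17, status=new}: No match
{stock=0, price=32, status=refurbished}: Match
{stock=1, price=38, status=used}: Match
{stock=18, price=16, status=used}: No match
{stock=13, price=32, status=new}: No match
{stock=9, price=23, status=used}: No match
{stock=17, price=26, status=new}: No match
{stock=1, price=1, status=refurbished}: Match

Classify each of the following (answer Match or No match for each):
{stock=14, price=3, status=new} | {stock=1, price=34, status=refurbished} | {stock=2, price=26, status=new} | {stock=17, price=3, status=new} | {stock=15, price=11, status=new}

'Match' ⟺ status is refurbished OR stock = 1.
{stock=14, price=3, status=new}: No match (status is new, stock = 14).
{stock=1, price=34, status=refurbished}: Match (status is refurbished, stock = 1).
{stock=2, price=26, status=new}: No match (status is new, stock = 2).
{stock=17, price=3, status=new}: No match (status is new, stock = 17).
{stock=15, price=11, status=new}: No match (status is new, stock = 15).

No match, Match, No match, No match, No match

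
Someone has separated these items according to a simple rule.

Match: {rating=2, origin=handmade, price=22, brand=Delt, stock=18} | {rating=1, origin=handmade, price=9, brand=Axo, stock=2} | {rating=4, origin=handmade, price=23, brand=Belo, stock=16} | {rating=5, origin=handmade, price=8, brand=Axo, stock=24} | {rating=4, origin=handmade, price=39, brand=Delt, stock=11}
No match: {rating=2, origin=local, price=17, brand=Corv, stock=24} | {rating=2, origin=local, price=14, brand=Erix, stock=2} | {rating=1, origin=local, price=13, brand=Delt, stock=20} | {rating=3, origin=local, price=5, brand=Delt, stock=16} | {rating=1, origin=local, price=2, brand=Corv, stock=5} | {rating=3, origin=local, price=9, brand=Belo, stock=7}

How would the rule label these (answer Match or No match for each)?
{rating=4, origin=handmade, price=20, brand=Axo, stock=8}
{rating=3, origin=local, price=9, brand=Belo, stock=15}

A rule that fits every label: origin is handmade — true of each 'Match' example, false of each 'No match' one.

Match, No match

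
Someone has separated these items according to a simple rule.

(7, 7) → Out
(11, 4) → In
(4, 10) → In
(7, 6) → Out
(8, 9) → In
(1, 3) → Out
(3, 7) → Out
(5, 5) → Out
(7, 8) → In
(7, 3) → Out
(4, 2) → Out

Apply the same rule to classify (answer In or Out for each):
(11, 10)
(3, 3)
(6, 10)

In, Out, In

Every 'In' example satisfies: max ≥ 8. None of the 'Out' examples do.
(11, 10): max 11 — checks out, so In. (3, 3): max 3 — doesn't qualify, so Out. (6, 10): max 10 — checks out, so In.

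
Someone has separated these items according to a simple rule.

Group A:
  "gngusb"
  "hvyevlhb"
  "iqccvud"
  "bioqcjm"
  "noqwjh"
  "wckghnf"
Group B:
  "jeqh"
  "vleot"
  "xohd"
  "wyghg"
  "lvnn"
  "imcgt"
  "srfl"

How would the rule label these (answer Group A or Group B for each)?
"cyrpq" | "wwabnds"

The distinguishing property — length ≥ 6 — holds for all the 'Group A' cases and none of the 'Group B' cases.
Group B: "cyrpq", since length 5. Group A: "wwabnds", since length 7.

Group B, Group A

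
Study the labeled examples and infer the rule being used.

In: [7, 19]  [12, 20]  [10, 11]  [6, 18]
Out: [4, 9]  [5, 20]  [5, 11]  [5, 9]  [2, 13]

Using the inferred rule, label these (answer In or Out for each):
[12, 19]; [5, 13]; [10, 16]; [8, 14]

In, Out, In, In

The pattern is that an item is 'In' exactly when: first ≥ 6.
[12, 19]: In (first 12). [5, 13]: Out (first 5). [10, 16]: In (first 10). [8, 14]: In (first 8).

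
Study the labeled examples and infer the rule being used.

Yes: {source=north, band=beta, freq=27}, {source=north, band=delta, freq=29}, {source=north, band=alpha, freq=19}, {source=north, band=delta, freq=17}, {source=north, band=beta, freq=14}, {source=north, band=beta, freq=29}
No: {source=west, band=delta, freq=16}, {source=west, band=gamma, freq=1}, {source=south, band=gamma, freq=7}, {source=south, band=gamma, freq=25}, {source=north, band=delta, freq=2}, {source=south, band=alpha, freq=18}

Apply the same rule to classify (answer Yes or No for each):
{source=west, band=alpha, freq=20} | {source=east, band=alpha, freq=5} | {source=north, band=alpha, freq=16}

A rule that fits every label: source is north AND freq ≥ 7 — true of each 'Yes' example, false of each 'No' one.
{source=west, band=alpha, freq=20} → source is west, freq = 20 → No. {source=east, band=alpha, freq=5} → source is east, freq = 5 → No. {source=north, band=alpha, freq=16} → source is north, freq = 16 → Yes.

No, No, Yes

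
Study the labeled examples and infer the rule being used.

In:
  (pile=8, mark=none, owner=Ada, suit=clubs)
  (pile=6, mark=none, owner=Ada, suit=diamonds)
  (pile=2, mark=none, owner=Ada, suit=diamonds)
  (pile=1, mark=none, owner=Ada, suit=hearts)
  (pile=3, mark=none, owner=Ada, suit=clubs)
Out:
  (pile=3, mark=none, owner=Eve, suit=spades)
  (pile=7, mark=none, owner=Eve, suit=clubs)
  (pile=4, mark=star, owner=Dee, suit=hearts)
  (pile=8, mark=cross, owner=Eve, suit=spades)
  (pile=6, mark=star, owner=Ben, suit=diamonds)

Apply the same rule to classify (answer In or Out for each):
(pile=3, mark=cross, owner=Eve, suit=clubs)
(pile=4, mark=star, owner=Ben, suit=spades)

Out, Out

All 'In' examples share one property — owner is Ada — and every 'Out' example lacks it.
(pile=3, mark=cross, owner=Eve, suit=clubs): owner is Eve, fails this test → Out. (pile=4, mark=star, owner=Ben, suit=spades): owner is Ben, fails this test → Out.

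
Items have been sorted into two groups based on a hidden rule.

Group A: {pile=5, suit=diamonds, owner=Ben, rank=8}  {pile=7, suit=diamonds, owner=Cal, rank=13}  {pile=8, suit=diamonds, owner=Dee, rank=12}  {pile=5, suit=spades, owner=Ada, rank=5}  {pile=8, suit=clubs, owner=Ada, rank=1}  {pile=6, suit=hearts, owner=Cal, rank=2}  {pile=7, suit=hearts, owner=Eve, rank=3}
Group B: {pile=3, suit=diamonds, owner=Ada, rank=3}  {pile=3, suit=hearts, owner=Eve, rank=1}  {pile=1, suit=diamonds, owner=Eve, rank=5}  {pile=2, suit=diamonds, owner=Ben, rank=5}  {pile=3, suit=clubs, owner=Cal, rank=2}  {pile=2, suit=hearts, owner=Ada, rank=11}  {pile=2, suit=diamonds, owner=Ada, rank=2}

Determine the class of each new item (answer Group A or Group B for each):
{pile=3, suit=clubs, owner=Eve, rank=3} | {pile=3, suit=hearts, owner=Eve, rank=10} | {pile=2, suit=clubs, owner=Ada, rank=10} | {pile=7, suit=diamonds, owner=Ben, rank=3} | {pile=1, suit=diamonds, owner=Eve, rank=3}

Group B, Group B, Group B, Group A, Group B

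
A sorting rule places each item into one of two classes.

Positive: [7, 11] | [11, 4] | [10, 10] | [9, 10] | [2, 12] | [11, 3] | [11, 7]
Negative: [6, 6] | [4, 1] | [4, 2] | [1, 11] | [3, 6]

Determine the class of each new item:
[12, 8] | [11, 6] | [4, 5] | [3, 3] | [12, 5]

Every 'Positive' example satisfies: sum ≥ 14. None of the 'Negative' examples do.
[12, 8] → 12+8 = 20 → Positive. [11, 6] → 11+6 = 17 → Positive. [4, 5] → 4+5 = 9 → Negative. [3, 3] → 3+3 = 6 → Negative. [12, 5] → 12+5 = 17 → Positive.

Positive, Positive, Negative, Negative, Positive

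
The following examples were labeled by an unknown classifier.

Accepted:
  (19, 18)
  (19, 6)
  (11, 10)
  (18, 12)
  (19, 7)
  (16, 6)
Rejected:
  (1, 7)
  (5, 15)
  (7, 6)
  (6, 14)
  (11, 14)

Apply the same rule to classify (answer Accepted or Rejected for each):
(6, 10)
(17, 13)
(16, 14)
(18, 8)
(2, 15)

Rejected, Accepted, Accepted, Accepted, Rejected

The distinguishing property — first > second AND sum ≥ 20 — holds for all the 'Accepted' cases and none of the 'Rejected' cases.
(6, 10) → 6 < 10, 6+10 = 16 → Rejected. (17, 13) → 17 > 13, 17+13 = 30 → Accepted. (16, 14) → 16 > 14, 16+14 = 30 → Accepted. (18, 8) → 18 > 8, 18+8 = 26 → Accepted. (2, 15) → 2 < 15, 2+15 = 17 → Rejected.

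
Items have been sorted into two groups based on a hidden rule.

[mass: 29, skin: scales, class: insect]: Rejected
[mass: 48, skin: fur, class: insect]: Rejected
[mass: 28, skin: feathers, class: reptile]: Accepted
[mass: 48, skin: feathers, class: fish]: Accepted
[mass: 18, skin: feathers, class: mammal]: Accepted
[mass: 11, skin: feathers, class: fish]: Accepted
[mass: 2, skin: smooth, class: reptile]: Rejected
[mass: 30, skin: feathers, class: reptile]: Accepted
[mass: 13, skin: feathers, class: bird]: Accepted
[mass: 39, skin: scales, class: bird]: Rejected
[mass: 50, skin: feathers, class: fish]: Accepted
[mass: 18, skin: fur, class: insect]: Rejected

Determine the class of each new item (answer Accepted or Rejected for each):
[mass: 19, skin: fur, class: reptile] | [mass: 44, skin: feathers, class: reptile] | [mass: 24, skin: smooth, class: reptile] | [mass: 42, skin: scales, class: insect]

Rejected, Accepted, Rejected, Rejected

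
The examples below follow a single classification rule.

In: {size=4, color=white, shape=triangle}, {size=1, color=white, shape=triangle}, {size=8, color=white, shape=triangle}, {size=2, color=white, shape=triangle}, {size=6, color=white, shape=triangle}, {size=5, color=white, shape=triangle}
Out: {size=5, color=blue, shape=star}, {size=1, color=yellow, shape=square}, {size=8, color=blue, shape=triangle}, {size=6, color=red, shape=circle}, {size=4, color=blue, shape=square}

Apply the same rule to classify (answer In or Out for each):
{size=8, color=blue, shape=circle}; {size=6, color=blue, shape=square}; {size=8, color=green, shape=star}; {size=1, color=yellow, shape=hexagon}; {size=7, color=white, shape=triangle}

'In' ⟺ color is white.
{size=8, color=blue, shape=circle} — color is blue, hence Out. {size=6, color=blue, shape=square} — color is blue, hence Out. {size=8, color=green, shape=star} — color is green, hence Out. {size=1, color=yellow, shape=hexagon} — color is yellow, hence Out. {size=7, color=white, shape=triangle} — color is white, hence In.

Out, Out, Out, Out, In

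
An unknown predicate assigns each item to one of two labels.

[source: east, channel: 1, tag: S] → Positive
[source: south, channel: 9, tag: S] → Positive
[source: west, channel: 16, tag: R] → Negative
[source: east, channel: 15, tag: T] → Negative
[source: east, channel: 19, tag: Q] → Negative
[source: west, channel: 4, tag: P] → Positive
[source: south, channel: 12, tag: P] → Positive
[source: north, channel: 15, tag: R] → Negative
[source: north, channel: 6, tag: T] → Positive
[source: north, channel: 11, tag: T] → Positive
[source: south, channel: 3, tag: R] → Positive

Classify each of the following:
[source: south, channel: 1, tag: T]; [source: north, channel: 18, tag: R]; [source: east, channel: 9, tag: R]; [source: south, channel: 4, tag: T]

Every 'Positive' example satisfies: channel ≤ 12. None of the 'Negative' examples do.
Positive: [source: south, channel: 1, tag: T], since channel = 1. Negative: [source: north, channel: 18, tag: R], since channel = 18. Positive: [source: east, channel: 9, tag: R], since channel = 9. Positive: [source: south, channel: 4, tag: T], since channel = 4.

Positive, Negative, Positive, Positive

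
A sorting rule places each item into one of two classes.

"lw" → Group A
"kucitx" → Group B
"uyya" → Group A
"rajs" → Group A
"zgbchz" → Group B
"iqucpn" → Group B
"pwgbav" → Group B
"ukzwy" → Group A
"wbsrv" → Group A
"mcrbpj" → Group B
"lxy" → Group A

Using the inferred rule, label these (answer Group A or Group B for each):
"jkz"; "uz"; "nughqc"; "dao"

The classifier is using: length ≤ 5.
"jkz" — length 3, hence Group A. "uz" — length 2, hence Group A. "nughqc" — length 6, hence Group B. "dao" — length 3, hence Group A.

Group A, Group A, Group B, Group A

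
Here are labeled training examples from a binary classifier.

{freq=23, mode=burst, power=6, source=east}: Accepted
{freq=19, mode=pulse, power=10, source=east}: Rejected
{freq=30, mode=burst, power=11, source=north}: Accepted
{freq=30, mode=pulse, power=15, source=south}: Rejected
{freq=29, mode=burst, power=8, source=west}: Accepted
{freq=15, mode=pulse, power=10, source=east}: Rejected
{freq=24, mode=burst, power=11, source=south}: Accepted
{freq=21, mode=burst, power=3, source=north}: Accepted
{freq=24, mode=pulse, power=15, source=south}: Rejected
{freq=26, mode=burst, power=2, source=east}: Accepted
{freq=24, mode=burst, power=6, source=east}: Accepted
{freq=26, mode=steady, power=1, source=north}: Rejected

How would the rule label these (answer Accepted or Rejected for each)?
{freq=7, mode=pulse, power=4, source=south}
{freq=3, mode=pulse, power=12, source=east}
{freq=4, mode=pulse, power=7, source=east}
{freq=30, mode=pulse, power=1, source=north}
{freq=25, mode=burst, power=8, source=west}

Rejected, Rejected, Rejected, Rejected, Accepted

The pattern is that an item is 'Accepted' exactly when: mode is burst.
Rejected: {freq=7, mode=pulse, power=4, source=south}, since mode is pulse. Rejected: {freq=3, mode=pulse, power=12, source=east}, since mode is pulse. Rejected: {freq=4, mode=pulse, power=7, source=east}, since mode is pulse. Rejected: {freq=30, mode=pulse, power=1, source=north}, since mode is pulse. Accepted: {freq=25, mode=burst, power=8, source=west}, since mode is burst.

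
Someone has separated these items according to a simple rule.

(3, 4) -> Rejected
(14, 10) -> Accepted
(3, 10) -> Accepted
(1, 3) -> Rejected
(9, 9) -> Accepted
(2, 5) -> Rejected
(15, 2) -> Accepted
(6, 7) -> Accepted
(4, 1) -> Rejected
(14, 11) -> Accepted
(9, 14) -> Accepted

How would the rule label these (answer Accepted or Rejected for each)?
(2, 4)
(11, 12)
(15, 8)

Rejected, Accepted, Accepted

Every 'Accepted' example satisfies: sum ≥ 13. None of the 'Rejected' examples do.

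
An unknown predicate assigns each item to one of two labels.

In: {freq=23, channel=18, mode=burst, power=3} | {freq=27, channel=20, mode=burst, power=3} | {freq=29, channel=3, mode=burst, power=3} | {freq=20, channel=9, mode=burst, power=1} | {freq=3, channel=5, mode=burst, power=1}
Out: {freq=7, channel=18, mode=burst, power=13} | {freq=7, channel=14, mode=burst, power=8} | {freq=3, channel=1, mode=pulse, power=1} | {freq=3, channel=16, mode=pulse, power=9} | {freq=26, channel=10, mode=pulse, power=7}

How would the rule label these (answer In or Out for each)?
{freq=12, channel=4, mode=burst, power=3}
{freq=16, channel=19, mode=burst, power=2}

The common property of the 'In' items is: mode is burst AND power ≤ 3. No 'Out' item has it.

In, In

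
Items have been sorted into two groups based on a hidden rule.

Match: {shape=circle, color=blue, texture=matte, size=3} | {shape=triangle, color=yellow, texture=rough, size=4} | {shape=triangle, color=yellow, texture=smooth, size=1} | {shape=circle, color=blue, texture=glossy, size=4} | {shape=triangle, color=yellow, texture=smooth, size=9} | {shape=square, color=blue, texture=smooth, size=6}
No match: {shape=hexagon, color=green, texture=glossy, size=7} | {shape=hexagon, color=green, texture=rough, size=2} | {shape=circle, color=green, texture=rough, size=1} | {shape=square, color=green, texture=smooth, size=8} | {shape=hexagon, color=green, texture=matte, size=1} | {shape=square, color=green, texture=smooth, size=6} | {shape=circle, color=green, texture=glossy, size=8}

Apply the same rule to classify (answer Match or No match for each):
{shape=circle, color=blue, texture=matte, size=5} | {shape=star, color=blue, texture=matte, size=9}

'Match' ⟺ color is not green.
{shape=circle, color=blue, texture=matte, size=5}: Match (color is blue). {shape=star, color=blue, texture=matte, size=9}: Match (color is blue).

Match, Match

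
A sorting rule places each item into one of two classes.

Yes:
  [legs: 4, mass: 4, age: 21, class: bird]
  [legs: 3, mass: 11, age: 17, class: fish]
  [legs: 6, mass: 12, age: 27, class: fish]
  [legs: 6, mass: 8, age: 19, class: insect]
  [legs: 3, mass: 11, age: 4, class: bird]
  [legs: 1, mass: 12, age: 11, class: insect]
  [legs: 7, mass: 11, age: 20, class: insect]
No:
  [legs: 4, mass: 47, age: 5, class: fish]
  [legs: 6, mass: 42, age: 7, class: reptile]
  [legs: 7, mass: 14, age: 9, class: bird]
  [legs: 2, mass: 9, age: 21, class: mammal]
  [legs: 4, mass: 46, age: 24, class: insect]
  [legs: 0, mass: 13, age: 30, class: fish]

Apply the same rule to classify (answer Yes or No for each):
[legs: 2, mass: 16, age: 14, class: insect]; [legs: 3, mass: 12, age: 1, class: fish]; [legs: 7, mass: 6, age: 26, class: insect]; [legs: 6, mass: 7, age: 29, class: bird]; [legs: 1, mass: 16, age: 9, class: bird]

No, Yes, Yes, Yes, No

The rule appears to be: mass ≠ 9 AND mass ≤ 12.
[legs: 2, mass: 16, age: 14, class: insect] → mass = 16 → No. [legs: 3, mass: 12, age: 1, class: fish] → mass = 12 → Yes. [legs: 7, mass: 6, age: 26, class: insect] → mass = 6 → Yes. [legs: 6, mass: 7, age: 29, class: bird] → mass = 7 → Yes. [legs: 1, mass: 16, age: 9, class: bird] → mass = 16 → No.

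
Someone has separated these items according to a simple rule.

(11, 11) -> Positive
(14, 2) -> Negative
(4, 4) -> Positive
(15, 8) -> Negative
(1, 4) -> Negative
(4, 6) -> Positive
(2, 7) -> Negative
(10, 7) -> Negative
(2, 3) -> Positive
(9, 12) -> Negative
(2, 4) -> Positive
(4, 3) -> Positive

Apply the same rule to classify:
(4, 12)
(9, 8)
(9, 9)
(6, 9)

Negative, Positive, Positive, Negative

The common property of the 'Positive' items is: |first − second| ≤ 2. No 'Negative' item has it.
(4, 12) — |4−12| = 8, hence Negative.
(9, 8) — |9−8| = 1, hence Positive.
(9, 9) — |9−9| = 0, hence Positive.
(6, 9) — |6−9| = 3, hence Negative.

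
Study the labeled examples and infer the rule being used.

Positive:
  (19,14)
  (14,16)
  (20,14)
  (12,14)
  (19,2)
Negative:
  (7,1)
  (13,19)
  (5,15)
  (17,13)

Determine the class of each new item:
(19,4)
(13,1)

Positive, Negative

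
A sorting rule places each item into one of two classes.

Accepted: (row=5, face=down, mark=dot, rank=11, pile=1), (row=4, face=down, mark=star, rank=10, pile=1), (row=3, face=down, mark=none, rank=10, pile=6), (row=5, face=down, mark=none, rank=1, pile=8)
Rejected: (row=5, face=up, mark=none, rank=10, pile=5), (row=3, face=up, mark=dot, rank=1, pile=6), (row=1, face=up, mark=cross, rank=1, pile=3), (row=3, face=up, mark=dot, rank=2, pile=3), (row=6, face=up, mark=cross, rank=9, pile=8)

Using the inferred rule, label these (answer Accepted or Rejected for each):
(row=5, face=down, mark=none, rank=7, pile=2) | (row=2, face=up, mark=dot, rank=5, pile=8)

Accepted, Rejected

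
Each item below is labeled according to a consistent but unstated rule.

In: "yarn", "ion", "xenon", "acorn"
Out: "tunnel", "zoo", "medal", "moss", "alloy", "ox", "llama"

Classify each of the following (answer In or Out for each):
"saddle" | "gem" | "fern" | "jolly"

A rule that fits every label: ends with 'n' — true of each 'In' example, false of each 'Out' one.

Out, Out, In, Out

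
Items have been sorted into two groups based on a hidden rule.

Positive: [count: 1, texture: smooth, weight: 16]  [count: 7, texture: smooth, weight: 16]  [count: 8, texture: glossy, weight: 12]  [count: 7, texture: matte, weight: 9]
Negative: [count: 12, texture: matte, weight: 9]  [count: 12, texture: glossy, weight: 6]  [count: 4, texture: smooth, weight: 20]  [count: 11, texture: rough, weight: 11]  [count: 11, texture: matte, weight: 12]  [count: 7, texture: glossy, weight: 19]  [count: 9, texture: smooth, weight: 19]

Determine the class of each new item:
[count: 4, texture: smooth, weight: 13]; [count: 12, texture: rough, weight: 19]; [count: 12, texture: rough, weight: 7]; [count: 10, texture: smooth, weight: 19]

The rule appears to be: count ≤ 8 AND weight ≤ 16.

Positive, Negative, Negative, Negative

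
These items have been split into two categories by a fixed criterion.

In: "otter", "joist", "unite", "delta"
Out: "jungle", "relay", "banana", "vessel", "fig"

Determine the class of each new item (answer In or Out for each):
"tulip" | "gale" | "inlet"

The distinguishing property — contains 't' — holds for all the 'In' cases and none of the 'Out' cases.
"tulip" — has 't', hence In.
"gale" — no 't', hence Out.
"inlet" — has 't', hence In.

In, Out, In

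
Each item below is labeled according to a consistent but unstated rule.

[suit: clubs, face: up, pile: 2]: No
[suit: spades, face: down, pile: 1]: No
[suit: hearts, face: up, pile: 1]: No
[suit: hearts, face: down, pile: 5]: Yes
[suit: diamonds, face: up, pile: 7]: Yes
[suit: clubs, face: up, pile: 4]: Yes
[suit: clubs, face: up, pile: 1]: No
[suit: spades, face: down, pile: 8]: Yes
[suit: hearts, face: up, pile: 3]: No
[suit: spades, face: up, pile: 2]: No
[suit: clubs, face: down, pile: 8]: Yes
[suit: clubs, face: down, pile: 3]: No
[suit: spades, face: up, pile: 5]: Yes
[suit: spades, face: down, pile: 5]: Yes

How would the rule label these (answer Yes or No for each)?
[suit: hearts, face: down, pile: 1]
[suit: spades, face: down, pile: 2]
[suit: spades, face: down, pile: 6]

Every 'Yes' example satisfies: pile ≥ 4. None of the 'No' examples do.
[suit: hearts, face: down, pile: 1] → pile = 1 → No. [suit: spades, face: down, pile: 2] → pile = 2 → No. [suit: spades, face: down, pile: 6] → pile = 6 → Yes.

No, No, Yes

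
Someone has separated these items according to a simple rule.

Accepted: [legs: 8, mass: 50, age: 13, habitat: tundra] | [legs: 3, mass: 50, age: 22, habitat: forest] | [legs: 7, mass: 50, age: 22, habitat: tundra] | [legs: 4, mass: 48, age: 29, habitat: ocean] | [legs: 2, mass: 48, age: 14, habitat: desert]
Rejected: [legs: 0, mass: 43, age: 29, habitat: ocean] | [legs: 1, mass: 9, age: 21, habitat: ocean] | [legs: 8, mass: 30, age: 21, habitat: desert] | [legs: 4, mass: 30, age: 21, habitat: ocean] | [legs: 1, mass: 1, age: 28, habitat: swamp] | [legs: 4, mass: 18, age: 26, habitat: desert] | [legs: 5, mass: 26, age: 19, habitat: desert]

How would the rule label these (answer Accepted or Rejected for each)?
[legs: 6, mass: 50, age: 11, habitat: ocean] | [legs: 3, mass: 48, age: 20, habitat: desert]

Accepted, Accepted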